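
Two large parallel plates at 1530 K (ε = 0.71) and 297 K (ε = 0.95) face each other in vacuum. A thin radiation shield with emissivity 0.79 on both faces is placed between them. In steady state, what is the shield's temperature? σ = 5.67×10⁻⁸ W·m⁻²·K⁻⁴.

In steady state the net flux on the hot side equals that on the cold side.
σ(T₁⁴−T_s⁴)/D₁ = σ(T_s⁴−T₂⁴)/D₂, with D₁ = 1/ε₁+1/ε_s−1 = 1.674, D₂ = 1/ε_s+1/ε₂−1 = 1.318.
Solve for T_s⁴: T_s⁴ = (D₂·T₁⁴ + D₁·T₂⁴)/(D₁+D₂) = 2.418×10¹² K⁴.

T_s ≈ 1250 K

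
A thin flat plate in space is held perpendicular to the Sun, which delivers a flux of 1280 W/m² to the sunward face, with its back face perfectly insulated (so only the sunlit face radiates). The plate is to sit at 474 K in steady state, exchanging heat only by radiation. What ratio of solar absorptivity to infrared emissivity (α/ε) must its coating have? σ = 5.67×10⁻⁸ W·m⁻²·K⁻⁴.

Balance: αS·A = εσ·1A·T⁴ ⇒ α/ε = σT⁴/S.
α/ε = 5.67×10⁻⁸·(474)⁴/1280 = 5.67×10⁻⁸·5.048×10¹⁰/1280.

α/ε ≈ 2.24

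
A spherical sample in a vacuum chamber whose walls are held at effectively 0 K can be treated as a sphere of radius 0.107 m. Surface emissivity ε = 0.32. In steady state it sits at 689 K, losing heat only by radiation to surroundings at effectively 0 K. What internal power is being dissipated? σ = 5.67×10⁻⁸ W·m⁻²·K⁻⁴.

P ≈ 588 W

Steady state: P = εσA T⁴.
A = 4πr² = 0.1439 m²; T⁴ = (689)⁴ = 2.254×10¹¹ K⁴.
P = 0.32 × 5.67×10⁻⁸ × 0.1439 × 2.254×10¹¹.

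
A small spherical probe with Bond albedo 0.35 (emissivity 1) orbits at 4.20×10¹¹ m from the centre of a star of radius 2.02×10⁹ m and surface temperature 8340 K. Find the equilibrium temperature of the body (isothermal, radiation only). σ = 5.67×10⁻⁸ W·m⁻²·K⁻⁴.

T ≈ 367 K

The star's surface emits σT_*⁴; at distance d the flux is S = σT_*⁴(R_*/d)².
S = 5.67×10⁻⁸·(8340)⁴·(2.02×10⁹/4.20×10¹¹)² = 6345 W/m².
For an isothermal sphere T⁴ = (1−a)S/(4σ) = 1.819×10¹⁰ K⁴.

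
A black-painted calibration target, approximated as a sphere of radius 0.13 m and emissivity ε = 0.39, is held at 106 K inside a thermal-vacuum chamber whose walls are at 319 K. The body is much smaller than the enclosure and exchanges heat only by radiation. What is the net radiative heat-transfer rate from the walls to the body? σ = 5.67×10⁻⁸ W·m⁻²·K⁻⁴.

For a small grey body in a large enclosure: P_net = εσA(T_body⁴ − T_wall⁴).
A = 4πr² = 0.2124 m²; T_body⁴ − T_wall⁴ = 1.262×10⁸ − 1.036×10¹⁰ = -1.023×10¹⁰ K⁴.
|P_net| = 0.39·5.67×10⁻⁸·0.2124·1.023×10¹⁰.

P_net ≈ 48.0 W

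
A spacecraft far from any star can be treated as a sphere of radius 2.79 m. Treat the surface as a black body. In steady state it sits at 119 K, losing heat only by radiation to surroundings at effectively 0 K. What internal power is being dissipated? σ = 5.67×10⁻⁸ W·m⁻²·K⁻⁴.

Steady state: P = εσA T⁴.
A = 4πr² = 97.82 m²; T⁴ = (119)⁴ = 2.005×10⁸ K⁴.
P = 1.0 × 5.67×10⁻⁸ × 97.82 × 2.005×10⁸.

P ≈ 1110 W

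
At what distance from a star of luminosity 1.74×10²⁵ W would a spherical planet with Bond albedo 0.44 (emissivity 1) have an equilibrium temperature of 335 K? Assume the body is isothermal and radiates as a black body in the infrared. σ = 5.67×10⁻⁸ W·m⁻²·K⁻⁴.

d ≈ 1.65×10¹⁰ m

For an isothermal black-emitting sphere, (1−a)S·πr² = σ·4πr²·T⁴ ⇒ S = 4σT⁴/(1−a).
S = 4·5.67×10⁻⁸·(335)⁴/0.560 = 5101 W/m².
Flux falls as S = L/(4πd²), so d = √(L/(4πS)) = √(1.74×10²⁵/(4π·5101)).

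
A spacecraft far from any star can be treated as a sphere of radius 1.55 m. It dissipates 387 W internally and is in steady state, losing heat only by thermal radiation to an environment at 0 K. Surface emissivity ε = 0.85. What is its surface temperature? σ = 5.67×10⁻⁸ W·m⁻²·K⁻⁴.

T ≈ 128 K

Steady state: internal power = radiated power, P = εσA T⁴.
Radiating area A = 4πr² = 30.19 m².
T⁴ = P/(εσA) = 387/(0.85·5.67×10⁻⁸·30.19) = 2.660×10⁸ K⁴.
T = (2.660×10⁸)^(1/4).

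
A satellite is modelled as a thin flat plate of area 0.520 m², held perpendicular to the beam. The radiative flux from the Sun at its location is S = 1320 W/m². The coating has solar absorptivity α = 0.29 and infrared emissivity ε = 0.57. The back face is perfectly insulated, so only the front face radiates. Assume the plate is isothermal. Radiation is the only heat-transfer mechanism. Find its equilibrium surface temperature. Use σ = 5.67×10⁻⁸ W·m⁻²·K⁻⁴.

At equilibrium, absorbed power = emitted power.
Absorbing cross-section = A = 0.5200 m²; emitting surface = A = 0.5200 m² (ratio 1).
αS·A_cross = εσ·A_surf·T⁴  ⇒  T⁴ = αS/(ε·1σ).
T⁴ = 0.290·1320/(0.57·1·5.67×10⁻⁸) = 1.184×10¹⁰ K⁴.
T = (1.184×10¹⁰)^(1/4).

T ≈ 330 K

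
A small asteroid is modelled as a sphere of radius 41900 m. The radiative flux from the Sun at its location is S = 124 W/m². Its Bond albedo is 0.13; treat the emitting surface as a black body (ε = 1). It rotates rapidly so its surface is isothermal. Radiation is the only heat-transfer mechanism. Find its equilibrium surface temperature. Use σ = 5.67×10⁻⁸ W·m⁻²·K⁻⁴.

At equilibrium, absorbed power = emitted power.
Absorbing cross-section = πr² = 5.515×10⁹ m²; emitting surface = 4πr² = 2.206×10¹⁰ m² (ratio 4).
(1−a)S·A_cross = εσ·A_surf·T⁴  ⇒  T⁴ = (1−a)S/(4σ).
T⁴ = 0.870·124/(4·5.67×10⁻⁸) = 4.757×10⁸ K⁴.
T = (4.757×10⁸)^(1/4).

T ≈ 148 K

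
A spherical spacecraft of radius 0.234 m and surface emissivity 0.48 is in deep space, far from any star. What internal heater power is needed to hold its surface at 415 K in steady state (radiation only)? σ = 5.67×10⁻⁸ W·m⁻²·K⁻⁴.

P = εσ·4πr²·T⁴.
4πr² = 0.6881 m²; T⁴ = 2.966×10¹⁰ K⁴.
P = 0.48·5.67×10⁻⁸·0.6881·2.966×10¹⁰.

P ≈ 555 W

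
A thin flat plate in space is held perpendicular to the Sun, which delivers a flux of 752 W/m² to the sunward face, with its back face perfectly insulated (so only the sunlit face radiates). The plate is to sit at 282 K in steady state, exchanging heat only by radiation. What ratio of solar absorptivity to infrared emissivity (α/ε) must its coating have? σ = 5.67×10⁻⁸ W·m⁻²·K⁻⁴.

Balance: αS·A = εσ·1A·T⁴ ⇒ α/ε = σT⁴/S.
α/ε = 5.67×10⁻⁸·(282)⁴/752 = 5.67×10⁻⁸·6.324×10⁹/752.

α/ε ≈ 0.477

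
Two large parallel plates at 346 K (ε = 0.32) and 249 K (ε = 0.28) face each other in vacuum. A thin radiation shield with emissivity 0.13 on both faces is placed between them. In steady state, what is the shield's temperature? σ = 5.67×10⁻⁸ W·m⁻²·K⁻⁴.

In steady state the net flux on the hot side equals that on the cold side.
σ(T₁⁴−T_s⁴)/D₁ = σ(T_s⁴−T₂⁴)/D₂, with D₁ = 1/ε₁+1/ε_s−1 = 9.817, D₂ = 1/ε_s+1/ε₂−1 = 10.26.
Solve for T_s⁴: T_s⁴ = (D₂·T₁⁴ + D₁·T₂⁴)/(D₁+D₂) = 9.205×10⁹ K⁴.

T_s ≈ 310 K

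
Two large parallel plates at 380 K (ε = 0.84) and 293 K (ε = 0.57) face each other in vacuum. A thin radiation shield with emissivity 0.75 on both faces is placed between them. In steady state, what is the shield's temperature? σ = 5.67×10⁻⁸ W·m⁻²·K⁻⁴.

T_s ≈ 351 K

In steady state the net flux on the hot side equals that on the cold side.
σ(T₁⁴−T_s⁴)/D₁ = σ(T_s⁴−T₂⁴)/D₂, with D₁ = 1/ε₁+1/ε_s−1 = 1.524, D₂ = 1/ε_s+1/ε₂−1 = 2.088.
Solve for T_s⁴: T_s⁴ = (D₂·T₁⁴ + D₁·T₂⁴)/(D₁+D₂) = 1.516×10¹⁰ K⁴.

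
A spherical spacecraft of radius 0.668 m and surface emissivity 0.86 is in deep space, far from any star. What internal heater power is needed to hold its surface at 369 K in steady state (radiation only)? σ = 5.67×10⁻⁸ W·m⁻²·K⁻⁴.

P ≈ 5070 W

P = εσ·4πr²·T⁴.
4πr² = 5.607 m²; T⁴ = 1.854×10¹⁰ K⁴.
P = 0.86·5.67×10⁻⁸·5.607·1.854×10¹⁰.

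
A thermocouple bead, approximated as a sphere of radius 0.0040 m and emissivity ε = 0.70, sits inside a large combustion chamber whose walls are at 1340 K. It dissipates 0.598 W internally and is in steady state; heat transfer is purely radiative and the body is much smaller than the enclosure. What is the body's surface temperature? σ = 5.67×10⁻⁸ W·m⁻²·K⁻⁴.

For a small grey body in a large enclosure, net radiated power = εσA(T⁴ − T_w⁴).
Steady state: P = εσA(T⁴ − T_w⁴) with A = 4πr² = 2.011×10⁻⁴ m².
T⁴ = P/(εσA) + T_w⁴ = 0.598/(0.70·5.67×10⁻⁸·2.011×10⁻⁴) + (1340)⁴
    = 7.494×10¹⁰ + 3.224×10¹² = 3.299×10¹² K⁴.

T ≈ 1350 K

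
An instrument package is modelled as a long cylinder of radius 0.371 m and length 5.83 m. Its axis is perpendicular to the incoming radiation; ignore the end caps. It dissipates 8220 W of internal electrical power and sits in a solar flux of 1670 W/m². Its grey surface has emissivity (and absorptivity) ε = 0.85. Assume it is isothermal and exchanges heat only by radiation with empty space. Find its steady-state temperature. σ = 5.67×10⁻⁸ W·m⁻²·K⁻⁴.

T ≈ 385 K

At steady state, absorbed solar power + internal power = radiated power.
Absorbed: α·S·A_cross = 0.85·1670·4.326 = 6141 W (cross-section 2rL).
Total input = 6141 + 8220 = 14360 W.
Radiated: εσ·A_surf·T⁴ with A_surf = 2πrL = 13.59 m².
T⁴ = 14360/(0.85·5.67×10⁻⁸·13.59) = 2.193×10¹⁰ K⁴.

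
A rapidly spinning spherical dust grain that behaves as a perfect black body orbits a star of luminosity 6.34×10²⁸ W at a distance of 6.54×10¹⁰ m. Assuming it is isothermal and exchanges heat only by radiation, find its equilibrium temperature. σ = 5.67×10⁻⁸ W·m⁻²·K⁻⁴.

T ≈ 1510 K

First find the stellar flux at distance d: S = L/(4πd²) = 6.34×10²⁸/(4π·(6.54×10¹⁰)²) = 1.180×10⁶ W/m².
For an isothermal sphere, absorbed (1−a)S·πr² = emitted σ·4πr²·T⁴, so T⁴ = (1−a)S/(4σ).
T⁴ = 1.00·1.180×10⁶/(4·5.67×10⁻⁸) = 5.201×10¹² K⁴.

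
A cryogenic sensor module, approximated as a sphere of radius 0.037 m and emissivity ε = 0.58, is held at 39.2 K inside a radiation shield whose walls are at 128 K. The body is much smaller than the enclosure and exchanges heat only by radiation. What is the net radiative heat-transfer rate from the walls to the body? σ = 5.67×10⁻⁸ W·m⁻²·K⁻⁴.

P_net ≈ 0.151 W

For a small grey body in a large enclosure: P_net = εσA(T_body⁴ − T_wall⁴).
A = 4πr² = 0.01720 m²; T_body⁴ − T_wall⁴ = 2.361×10⁶ − 2.684×10⁸ = -2.661×10⁸ K⁴.
|P_net| = 0.58·5.67×10⁻⁸·0.01720·2.661×10⁸.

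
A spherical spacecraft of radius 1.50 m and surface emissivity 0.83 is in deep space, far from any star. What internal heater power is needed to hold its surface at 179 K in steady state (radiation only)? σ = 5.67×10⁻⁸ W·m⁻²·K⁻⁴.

P = εσ·4πr²·T⁴.
4πr² = 28.27 m²; T⁴ = 1.027×10⁹ K⁴.
P = 0.83·5.67×10⁻⁸·28.27·1.027×10⁹.

P ≈ 1370 W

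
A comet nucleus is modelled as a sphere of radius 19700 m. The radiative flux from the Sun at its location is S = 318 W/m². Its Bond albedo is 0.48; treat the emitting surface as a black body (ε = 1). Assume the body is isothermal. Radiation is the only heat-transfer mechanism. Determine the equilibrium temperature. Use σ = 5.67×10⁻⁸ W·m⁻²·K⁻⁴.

At equilibrium, absorbed power = emitted power.
Absorbing cross-section = πr² = 1.219×10⁹ m²; emitting surface = 4πr² = 4.877×10⁹ m² (ratio 4).
(1−a)S·A_cross = εσ·A_surf·T⁴  ⇒  T⁴ = (1−a)S/(4σ).
T⁴ = 0.520·318/(4·5.67×10⁻⁸) = 7.291×10⁸ K⁴.
T = (7.291×10⁸)^(1/4).

T ≈ 164 K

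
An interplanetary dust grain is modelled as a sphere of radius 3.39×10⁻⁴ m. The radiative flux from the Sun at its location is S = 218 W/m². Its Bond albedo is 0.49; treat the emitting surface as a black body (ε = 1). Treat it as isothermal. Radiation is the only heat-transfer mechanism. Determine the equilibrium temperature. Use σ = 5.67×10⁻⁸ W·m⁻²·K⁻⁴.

At equilibrium, absorbed power = emitted power.
Absorbing cross-section = πr² = 3.610×10⁻⁷ m²; emitting surface = 4πr² = 1.444×10⁻⁶ m² (ratio 4).
(1−a)S·A_cross = εσ·A_surf·T⁴  ⇒  T⁴ = (1−a)S/(4σ).
T⁴ = 0.510·218/(4·5.67×10⁻⁸) = 4.902×10⁸ K⁴.
T = (4.902×10⁸)^(1/4).

T ≈ 149 K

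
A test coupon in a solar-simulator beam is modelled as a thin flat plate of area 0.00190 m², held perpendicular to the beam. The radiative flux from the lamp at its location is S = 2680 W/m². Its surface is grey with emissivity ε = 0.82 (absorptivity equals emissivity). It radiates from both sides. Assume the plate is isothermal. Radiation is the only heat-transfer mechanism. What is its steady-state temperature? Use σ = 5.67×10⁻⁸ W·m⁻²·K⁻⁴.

T ≈ 392 K

At equilibrium, absorbed power = emitted power.
Absorbing cross-section = A = 0.001900 m²; emitting surface = 2A = 0.003800 m² (ratio 2).
εS·A_cross = εσ·A_surf·T⁴  ⇒  T⁴ = S/(2σ)   (ε cancels).
T⁴ = 2680/(2·5.67×10⁻⁸) = 2.363×10¹⁰ K⁴.
T = (2.363×10¹⁰)^(1/4).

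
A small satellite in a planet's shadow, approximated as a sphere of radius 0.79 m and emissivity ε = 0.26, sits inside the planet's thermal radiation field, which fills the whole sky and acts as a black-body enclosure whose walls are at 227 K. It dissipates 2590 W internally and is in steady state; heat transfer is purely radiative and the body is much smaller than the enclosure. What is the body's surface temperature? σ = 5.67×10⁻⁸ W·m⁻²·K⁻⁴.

T ≈ 398 K

For a small grey body in a large enclosure, net radiated power = εσA(T⁴ − T_w⁴).
Steady state: P = εσA(T⁴ − T_w⁴) with A = 4πr² = 7.843 m².
T⁴ = P/(εσA) + T_w⁴ = 2590/(0.26·5.67×10⁻⁸·7.843) + (227)⁴
    = 2.240×10¹⁰ + 2.655×10⁹ = 2.506×10¹⁰ K⁴.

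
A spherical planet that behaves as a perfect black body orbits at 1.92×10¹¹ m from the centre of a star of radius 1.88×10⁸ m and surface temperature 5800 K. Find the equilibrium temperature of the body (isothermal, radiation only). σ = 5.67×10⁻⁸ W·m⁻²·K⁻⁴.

The star's surface emits σT_*⁴; at distance d the flux is S = σT_*⁴(R_*/d)².
S = 5.67×10⁻⁸·(5800)⁴·(1.88×10⁸/1.92×10¹¹)² = 61.52 W/m².
For an isothermal sphere T⁴ = (1−a)S/(4σ) = 2.712×10⁸ K⁴.

T ≈ 128 K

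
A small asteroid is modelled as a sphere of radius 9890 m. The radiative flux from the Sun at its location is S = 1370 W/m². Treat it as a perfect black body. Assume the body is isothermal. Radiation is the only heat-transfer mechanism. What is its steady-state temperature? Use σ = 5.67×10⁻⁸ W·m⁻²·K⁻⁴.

T ≈ 279 K

At equilibrium, absorbed power = emitted power.
Absorbing cross-section = πr² = 3.073×10⁸ m²; emitting surface = 4πr² = 1.229×10⁹ m² (ratio 4).
S·A_cross = εσ·A_surf·T⁴  ⇒  T⁴ = S/(4σ).
T⁴ = 1.00·1370/(4·5.67×10⁻⁸) = 6.041×10⁹ K⁴.
T = (6.041×10⁹)^(1/4).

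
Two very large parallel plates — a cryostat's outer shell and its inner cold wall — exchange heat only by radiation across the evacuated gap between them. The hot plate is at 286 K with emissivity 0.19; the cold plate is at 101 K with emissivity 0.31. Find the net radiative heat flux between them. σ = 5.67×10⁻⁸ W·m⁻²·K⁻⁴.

For two infinite grey parallel plates, q = σ(T₁⁴ − T₂⁴)/(1/ε₁ + 1/ε₂ − 1).
T₁⁴ − T₂⁴ = 6.691×10⁹ − 1.041×10⁸ = 6.587×10⁹ K⁴.
1/ε₁ + 1/ε₂ − 1 = 5.263 + 3.226 − 1 = 7.489.
q = 5.67×10⁻⁸ × 6.587×10⁹ / 7.489.

q ≈ 49.9 W/m²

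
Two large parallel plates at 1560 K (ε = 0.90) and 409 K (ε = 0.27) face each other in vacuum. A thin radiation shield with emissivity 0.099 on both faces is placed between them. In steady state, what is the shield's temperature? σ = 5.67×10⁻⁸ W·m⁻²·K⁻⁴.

T_s ≈ 1350 K

In steady state the net flux on the hot side equals that on the cold side.
σ(T₁⁴−T_s⁴)/D₁ = σ(T_s⁴−T₂⁴)/D₂, with D₁ = 1/ε₁+1/ε_s−1 = 10.21, D₂ = 1/ε_s+1/ε₂−1 = 12.80.
Solve for T_s⁴: T_s⁴ = (D₂·T₁⁴ + D₁·T₂⁴)/(D₁+D₂) = 3.307×10¹² K⁴.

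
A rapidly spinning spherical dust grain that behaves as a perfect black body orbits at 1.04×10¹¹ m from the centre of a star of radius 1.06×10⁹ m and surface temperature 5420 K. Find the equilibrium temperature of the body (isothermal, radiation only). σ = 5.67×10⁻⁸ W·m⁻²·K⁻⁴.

T ≈ 387 K

The star's surface emits σT_*⁴; at distance d the flux is S = σT_*⁴(R_*/d)².
S = 5.67×10⁻⁸·(5420)⁴·(1.06×10⁹/1.04×10¹¹)² = 5083 W/m².
For an isothermal sphere T⁴ = (1−a)S/(4σ) = 2.241×10¹⁰ K⁴.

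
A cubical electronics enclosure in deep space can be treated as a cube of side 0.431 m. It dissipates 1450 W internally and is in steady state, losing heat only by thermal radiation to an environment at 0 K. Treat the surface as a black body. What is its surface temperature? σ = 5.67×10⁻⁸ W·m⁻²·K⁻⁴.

T ≈ 389 K

Steady state: internal power = radiated power, P = εσA T⁴.
Radiating area A = 6L² = 1.115 m².
T⁴ = P/(εσA) = 1450/(1.0·5.67×10⁻⁸·1.115) = 2.294×10¹⁰ K⁴.
T = (2.294×10¹⁰)^(1/4).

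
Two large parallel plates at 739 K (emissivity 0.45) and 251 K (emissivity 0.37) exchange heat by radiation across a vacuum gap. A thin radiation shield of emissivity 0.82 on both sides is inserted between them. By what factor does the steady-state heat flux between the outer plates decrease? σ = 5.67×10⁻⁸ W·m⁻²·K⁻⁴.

factor ≈ 1.37

Without shield: q₀ = σΔ(T⁴)/(1/ε₁+1/ε₂−1) with denominator 3.925.
With shield the two gaps are in series; the resistances add: (1/ε₁+1/ε_s−1)+(1/ε_s+1/ε₂−1) = 2.442+2.922 = 5.364.
Heat-flux ratio q₀/q = 5.364/3.925.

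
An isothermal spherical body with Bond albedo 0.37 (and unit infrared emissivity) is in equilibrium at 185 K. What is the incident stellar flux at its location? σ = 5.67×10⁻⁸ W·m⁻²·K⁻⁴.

S ≈ 422 W/m²

(1−a)S·πr² = σ·4πr²·T⁴ ⇒ S = 4σT⁴/(1−a).
S = 4·5.67×10⁻⁸·1.171×10⁹/0.630.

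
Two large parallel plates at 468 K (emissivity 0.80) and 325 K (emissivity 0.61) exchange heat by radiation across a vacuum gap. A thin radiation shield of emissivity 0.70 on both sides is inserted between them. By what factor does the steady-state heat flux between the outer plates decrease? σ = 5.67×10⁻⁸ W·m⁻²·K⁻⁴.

factor ≈ 1.98

Without shield: q₀ = σΔ(T⁴)/(1/ε₁+1/ε₂−1) with denominator 1.889.
With shield the two gaps are in series; the resistances add: (1/ε₁+1/ε_s−1)+(1/ε_s+1/ε₂−1) = 1.679+2.068 = 3.746.
Heat-flux ratio q₀/q = 3.746/1.889.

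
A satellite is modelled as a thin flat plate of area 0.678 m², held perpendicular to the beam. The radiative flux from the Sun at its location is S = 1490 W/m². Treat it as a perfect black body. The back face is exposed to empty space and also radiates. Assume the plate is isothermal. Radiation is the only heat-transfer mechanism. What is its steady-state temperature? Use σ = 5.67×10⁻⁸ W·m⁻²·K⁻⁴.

T ≈ 339 K

At equilibrium, absorbed power = emitted power.
Absorbing cross-section = A = 0.6780 m²; emitting surface = 2A = 1.356 m² (ratio 2).
S·A_cross = εσ·A_surf·T⁴  ⇒  T⁴ = S/(2σ).
T⁴ = 1.00·1490/(2·5.67×10⁻⁸) = 1.314×10¹⁰ K⁴.
T = (1.314×10¹⁰)^(1/4).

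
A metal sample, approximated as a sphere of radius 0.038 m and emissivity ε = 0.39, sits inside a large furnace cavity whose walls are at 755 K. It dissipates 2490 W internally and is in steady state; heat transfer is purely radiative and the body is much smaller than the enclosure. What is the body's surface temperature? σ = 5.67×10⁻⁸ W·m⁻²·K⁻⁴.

T ≈ 1600 K

For a small grey body in a large enclosure, net radiated power = εσA(T⁴ − T_w⁴).
Steady state: P = εσA(T⁴ − T_w⁴) with A = 4πr² = 0.01815 m².
T⁴ = P/(εσA) + T_w⁴ = 2490/(0.39·5.67×10⁻⁸·0.01815) + (755)⁴
    = 6.205×10¹² + 3.249×10¹¹ = 6.530×10¹² K⁴.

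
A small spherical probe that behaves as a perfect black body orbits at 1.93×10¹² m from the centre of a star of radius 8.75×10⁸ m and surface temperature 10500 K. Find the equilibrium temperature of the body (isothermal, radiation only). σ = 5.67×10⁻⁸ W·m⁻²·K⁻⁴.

T ≈ 158 K

The star's surface emits σT_*⁴; at distance d the flux is S = σT_*⁴(R_*/d)².
S = 5.67×10⁻⁸·(10500)⁴·(8.75×10⁸/1.93×10¹²)² = 141.7 W/m².
For an isothermal sphere T⁴ = (1−a)S/(4σ) = 6.246×10⁸ K⁴.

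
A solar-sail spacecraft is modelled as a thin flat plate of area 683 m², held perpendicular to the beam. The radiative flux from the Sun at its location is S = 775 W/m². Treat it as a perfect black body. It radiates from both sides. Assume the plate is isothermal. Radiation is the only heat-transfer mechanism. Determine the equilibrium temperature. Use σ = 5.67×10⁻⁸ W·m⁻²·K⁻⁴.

T ≈ 288 K

At equilibrium, absorbed power = emitted power.
Absorbing cross-section = A = 683.0 m²; emitting surface = 2A = 1366 m² (ratio 2).
S·A_cross = εσ·A_surf·T⁴  ⇒  T⁴ = S/(2σ).
T⁴ = 1.00·775/(2·5.67×10⁻⁸) = 6.834×10⁹ K⁴.
T = (6.834×10⁹)^(1/4).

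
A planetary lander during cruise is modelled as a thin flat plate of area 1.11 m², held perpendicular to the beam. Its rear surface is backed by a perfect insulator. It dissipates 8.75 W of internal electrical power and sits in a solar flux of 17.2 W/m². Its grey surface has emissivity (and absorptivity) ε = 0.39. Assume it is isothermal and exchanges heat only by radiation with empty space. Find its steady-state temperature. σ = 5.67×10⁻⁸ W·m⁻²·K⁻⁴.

At steady state, absorbed solar power + internal power = radiated power.
Absorbed: α·S·A_cross = 0.39·17.2·1.110 = 7.446 W (cross-section A).
Total input = 7.446 + 8.75 = 16.20 W.
Radiated: εσ·A_surf·T⁴ with A_surf = A = 1.110 m².
T⁴ = 16.20/(0.39·5.67×10⁻⁸·1.110) = 6.598×10⁸ K⁴.

T ≈ 160 K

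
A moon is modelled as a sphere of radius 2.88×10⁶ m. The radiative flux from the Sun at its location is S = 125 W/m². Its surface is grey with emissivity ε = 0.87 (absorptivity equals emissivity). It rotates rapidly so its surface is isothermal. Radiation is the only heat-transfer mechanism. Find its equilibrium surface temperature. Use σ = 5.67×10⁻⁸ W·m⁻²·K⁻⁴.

T ≈ 153 K

At equilibrium, absorbed power = emitted power.
Absorbing cross-section = πr² = 2.606×10¹³ m²; emitting surface = 4πr² = 1.042×10¹⁴ m² (ratio 4).
εS·A_cross = εσ·A_surf·T⁴  ⇒  T⁴ = S/(4σ)   (ε cancels).
T⁴ = 125/(4·5.67×10⁻⁸) = 5.511×10⁸ K⁴.
T = (5.511×10⁸)^(1/4).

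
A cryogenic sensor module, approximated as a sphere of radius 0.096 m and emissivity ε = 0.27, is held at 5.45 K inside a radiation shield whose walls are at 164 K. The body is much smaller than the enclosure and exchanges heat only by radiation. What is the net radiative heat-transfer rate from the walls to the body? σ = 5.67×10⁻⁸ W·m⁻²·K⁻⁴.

For a small grey body in a large enclosure: P_net = εσA(T_body⁴ − T_wall⁴).
A = 4πr² = 0.1158 m²; T_body⁴ − T_wall⁴ = 882.2 − 7.234×10⁸ = -7.234×10⁸ K⁴.
|P_net| = 0.27·5.67×10⁻⁸·0.1158·7.234×10⁸.

P_net ≈ 1.28 W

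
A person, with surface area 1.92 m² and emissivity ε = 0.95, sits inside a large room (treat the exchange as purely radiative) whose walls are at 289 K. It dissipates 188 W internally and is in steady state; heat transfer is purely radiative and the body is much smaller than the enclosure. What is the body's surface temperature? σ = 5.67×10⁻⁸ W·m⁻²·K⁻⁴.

T ≈ 306 K

For a small grey body in a large enclosure, net radiated power = εσA(T⁴ − T_w⁴).
Steady state: P = εσA(T⁴ − T_w⁴) with A = 1.92 m².
T⁴ = P/(εσA) + T_w⁴ = 188/(0.95·5.67×10⁻⁸·1.920) + (289)⁴
    = 1.818×10⁹ + 6.976×10⁹ = 8.794×10⁹ K⁴.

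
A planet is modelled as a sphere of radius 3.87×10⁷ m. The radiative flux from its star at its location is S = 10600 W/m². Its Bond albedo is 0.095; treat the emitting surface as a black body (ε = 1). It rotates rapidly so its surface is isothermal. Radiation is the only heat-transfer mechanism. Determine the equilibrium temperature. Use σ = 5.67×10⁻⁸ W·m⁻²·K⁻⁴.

T ≈ 454 K

At equilibrium, absorbed power = emitted power.
Absorbing cross-section = πr² = 4.705×10¹⁵ m²; emitting surface = 4πr² = 1.882×10¹⁶ m² (ratio 4).
(1−a)S·A_cross = εσ·A_surf·T⁴  ⇒  T⁴ = (1−a)S/(4σ).
T⁴ = 0.905·10600/(4·5.67×10⁻⁸) = 4.230×10¹⁰ K⁴.
T = (4.230×10¹⁰)^(1/4).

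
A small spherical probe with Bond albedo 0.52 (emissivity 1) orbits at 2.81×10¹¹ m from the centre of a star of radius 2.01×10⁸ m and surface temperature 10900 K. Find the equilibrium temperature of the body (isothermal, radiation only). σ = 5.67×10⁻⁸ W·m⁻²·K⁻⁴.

T ≈ 172 K

The star's surface emits σT_*⁴; at distance d the flux is S = σT_*⁴(R_*/d)².
S = 5.67×10⁻⁸·(10900)⁴·(2.01×10⁸/2.81×10¹¹)² = 409.5 W/m².
For an isothermal sphere T⁴ = (1−a)S/(4σ) = 8.667×10⁸ K⁴.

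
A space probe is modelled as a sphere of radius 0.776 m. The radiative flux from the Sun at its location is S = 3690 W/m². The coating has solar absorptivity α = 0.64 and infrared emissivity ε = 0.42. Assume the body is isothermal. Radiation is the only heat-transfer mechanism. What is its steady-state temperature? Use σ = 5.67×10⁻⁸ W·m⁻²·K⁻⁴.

T ≈ 397 K

At equilibrium, absorbed power = emitted power.
Absorbing cross-section = πr² = 1.892 m²; emitting surface = 4πr² = 7.567 m² (ratio 4).
αS·A_cross = εσ·A_surf·T⁴  ⇒  T⁴ = αS/(ε·4σ).
T⁴ = 0.640·3690/(0.42·4·5.67×10⁻⁸) = 2.479×10¹⁰ K⁴.
T = (2.479×10¹⁰)^(1/4).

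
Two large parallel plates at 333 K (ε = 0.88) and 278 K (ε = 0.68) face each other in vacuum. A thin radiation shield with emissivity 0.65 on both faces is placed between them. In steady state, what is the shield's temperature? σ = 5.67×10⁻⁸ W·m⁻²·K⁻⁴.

In steady state the net flux on the hot side equals that on the cold side.
σ(T₁⁴−T_s⁴)/D₁ = σ(T_s⁴−T₂⁴)/D₂, with D₁ = 1/ε₁+1/ε_s−1 = 1.675, D₂ = 1/ε_s+1/ε₂−1 = 2.009.
Solve for T_s⁴: T_s⁴ = (D₂·T₁⁴ + D₁·T₂⁴)/(D₁+D₂) = 9.421×10⁹ K⁴.

T_s ≈ 312 K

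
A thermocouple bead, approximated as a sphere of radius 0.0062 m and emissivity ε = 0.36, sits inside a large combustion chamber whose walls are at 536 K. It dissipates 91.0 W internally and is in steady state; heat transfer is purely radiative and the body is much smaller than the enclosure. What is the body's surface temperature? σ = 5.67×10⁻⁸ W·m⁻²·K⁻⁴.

For a small grey body in a large enclosure, net radiated power = εσA(T⁴ − T_w⁴).
Steady state: P = εσA(T⁴ − T_w⁴) with A = 4πr² = 4.831×10⁻⁴ m².
T⁴ = P/(εσA) + T_w⁴ = 91.0/(0.36·5.67×10⁻⁸·4.831×10⁻⁴) + (536)⁴
    = 9.229×10¹² + 8.254×10¹⁰ = 9.312×10¹² K⁴.

T ≈ 1750 K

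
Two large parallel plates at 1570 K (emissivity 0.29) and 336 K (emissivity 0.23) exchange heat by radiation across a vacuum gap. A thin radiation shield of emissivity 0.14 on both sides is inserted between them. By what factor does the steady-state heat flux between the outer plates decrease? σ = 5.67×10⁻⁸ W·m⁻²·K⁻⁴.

factor ≈ 2.95

Without shield: q₀ = σΔ(T⁴)/(1/ε₁+1/ε₂−1) with denominator 6.796.
With shield the two gaps are in series; the resistances add: (1/ε₁+1/ε_s−1)+(1/ε_s+1/ε₂−1) = 9.591+10.49 = 20.08.
Heat-flux ratio q₀/q = 20.08/6.796.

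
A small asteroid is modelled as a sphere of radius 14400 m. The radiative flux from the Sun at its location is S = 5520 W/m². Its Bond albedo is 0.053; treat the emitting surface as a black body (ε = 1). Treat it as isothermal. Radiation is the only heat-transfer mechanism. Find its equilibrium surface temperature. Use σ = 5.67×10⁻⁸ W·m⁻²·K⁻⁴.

T ≈ 390 K

At equilibrium, absorbed power = emitted power.
Absorbing cross-section = πr² = 6.514×10⁸ m²; emitting surface = 4πr² = 2.606×10⁹ m² (ratio 4).
(1−a)S·A_cross = εσ·A_surf·T⁴  ⇒  T⁴ = (1−a)S/(4σ).
T⁴ = 0.947·5520/(4·5.67×10⁻⁸) = 2.305×10¹⁰ K⁴.
T = (2.305×10¹⁰)^(1/4).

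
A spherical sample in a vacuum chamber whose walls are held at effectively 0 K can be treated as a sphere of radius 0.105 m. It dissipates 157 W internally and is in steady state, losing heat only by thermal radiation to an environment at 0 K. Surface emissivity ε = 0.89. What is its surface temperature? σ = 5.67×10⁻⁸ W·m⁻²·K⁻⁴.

Steady state: internal power = radiated power, P = εσA T⁴.
Radiating area A = 4πr² = 0.1385 m².
T⁴ = P/(εσA) = 157/(0.89·5.67×10⁻⁸·0.1385) = 2.246×10¹⁰ K⁴.
T = (2.246×10¹⁰)^(1/4).

T ≈ 387 K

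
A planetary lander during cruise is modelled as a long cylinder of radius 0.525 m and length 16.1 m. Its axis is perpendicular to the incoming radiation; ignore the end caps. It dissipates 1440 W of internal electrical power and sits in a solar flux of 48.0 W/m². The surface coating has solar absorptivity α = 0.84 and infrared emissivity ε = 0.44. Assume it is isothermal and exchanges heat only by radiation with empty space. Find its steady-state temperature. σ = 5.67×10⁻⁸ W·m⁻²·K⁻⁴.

T ≈ 200 K

At steady state, absorbed solar power + internal power = radiated power.
Absorbed: α·S·A_cross = 0.84·48.0·16.91 = 681.6 W (cross-section 2rL).
Total input = 681.6 + 1440 = 2122 W.
Radiated: εσ·A_surf·T⁴ with A_surf = 2πrL = 53.11 m².
T⁴ = 2122/(0.44·5.67×10⁻⁸·53.11) = 1.601×10⁹ K⁴.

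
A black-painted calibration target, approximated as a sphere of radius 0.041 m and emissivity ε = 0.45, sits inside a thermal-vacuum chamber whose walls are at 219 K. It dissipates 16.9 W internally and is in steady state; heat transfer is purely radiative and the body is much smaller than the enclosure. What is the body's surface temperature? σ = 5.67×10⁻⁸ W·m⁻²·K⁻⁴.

For a small grey body in a large enclosure, net radiated power = εσA(T⁴ − T_w⁴).
Steady state: P = εσA(T⁴ − T_w⁴) with A = 4πr² = 0.02112 m².
T⁴ = P/(εσA) + T_w⁴ = 16.9/(0.45·5.67×10⁻⁸·0.02112) + (219)⁴
    = 3.136×10¹⁰ + 2.300×10⁹ = 3.366×10¹⁰ K⁴.

T ≈ 428 K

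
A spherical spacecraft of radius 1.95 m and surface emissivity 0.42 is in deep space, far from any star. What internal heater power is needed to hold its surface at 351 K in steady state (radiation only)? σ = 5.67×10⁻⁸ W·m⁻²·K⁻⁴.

P ≈ 17300 W

P = εσ·4πr²·T⁴.
4πr² = 47.78 m²; T⁴ = 1.518×10¹⁰ K⁴.
P = 0.42·5.67×10⁻⁸·47.78·1.518×10¹⁰.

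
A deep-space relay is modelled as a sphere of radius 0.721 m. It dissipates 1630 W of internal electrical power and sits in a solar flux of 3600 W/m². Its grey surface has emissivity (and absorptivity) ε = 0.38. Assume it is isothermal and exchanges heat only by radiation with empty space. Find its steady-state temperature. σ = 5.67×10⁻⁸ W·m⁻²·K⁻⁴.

T ≈ 407 K

At steady state, absorbed solar power + internal power = radiated power.
Absorbed: α·S·A_cross = 0.38·3600·1.633 = 2234 W (cross-section πr²).
Total input = 2234 + 1630 = 3864 W.
Radiated: εσ·A_surf·T⁴ with A_surf = 4πr² = 6.533 m².
T⁴ = 3864/(0.38·5.67×10⁻⁸·6.533) = 2.745×10¹⁰ K⁴.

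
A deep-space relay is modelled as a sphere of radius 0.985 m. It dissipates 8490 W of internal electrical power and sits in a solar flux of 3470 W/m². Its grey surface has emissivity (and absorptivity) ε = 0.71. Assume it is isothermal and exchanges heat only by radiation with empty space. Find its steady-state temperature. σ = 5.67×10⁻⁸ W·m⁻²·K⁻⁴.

At steady state, absorbed solar power + internal power = radiated power.
Absorbed: α·S·A_cross = 0.71·3470·3.048 = 7509 W (cross-section πr²).
Total input = 7509 + 8490 = 16000 W.
Radiated: εσ·A_surf·T⁴ with A_surf = 4πr² = 12.19 m².
T⁴ = 16000/(0.71·5.67×10⁻⁸·12.19) = 3.260×10¹⁰ K⁴.

T ≈ 425 K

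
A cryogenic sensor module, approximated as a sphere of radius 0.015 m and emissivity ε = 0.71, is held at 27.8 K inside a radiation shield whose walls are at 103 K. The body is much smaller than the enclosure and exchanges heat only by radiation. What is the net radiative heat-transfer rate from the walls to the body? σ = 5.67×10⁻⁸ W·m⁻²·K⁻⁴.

For a small grey body in a large enclosure: P_net = εσA(T_body⁴ − T_wall⁴).
A = 4πr² = 0.002827 m²; T_body⁴ − T_wall⁴ = 5.973×10⁵ − 1.126×10⁸ = -1.120×10⁸ K⁴.
|P_net| = 0.71·5.67×10⁻⁸·0.002827·1.120×10⁸.

P_net ≈ 0.0127 W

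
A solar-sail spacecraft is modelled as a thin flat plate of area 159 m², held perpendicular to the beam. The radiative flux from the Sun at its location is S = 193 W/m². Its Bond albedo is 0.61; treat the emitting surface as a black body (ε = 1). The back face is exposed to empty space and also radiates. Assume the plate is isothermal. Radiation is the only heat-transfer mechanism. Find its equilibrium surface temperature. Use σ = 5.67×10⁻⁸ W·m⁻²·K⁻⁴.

At equilibrium, absorbed power = emitted power.
Absorbing cross-section = A = 159.0 m²; emitting surface = 2A = 318.0 m² (ratio 2).
(1−a)S·A_cross = εσ·A_surf·T⁴  ⇒  T⁴ = (1−a)S/(2σ).
T⁴ = 0.390·193/(2·5.67×10⁻⁸) = 6.638×10⁸ K⁴.
T = (6.638×10⁸)^(1/4).

T ≈ 161 K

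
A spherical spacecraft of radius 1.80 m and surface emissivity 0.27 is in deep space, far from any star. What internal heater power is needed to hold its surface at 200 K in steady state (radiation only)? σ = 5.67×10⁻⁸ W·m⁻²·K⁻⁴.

P = εσ·4πr²·T⁴.
4πr² = 40.72 m²; T⁴ = 1.600×10⁹ K⁴.
P = 0.27·5.67×10⁻⁸·40.72·1.600×10⁹.

P ≈ 997 W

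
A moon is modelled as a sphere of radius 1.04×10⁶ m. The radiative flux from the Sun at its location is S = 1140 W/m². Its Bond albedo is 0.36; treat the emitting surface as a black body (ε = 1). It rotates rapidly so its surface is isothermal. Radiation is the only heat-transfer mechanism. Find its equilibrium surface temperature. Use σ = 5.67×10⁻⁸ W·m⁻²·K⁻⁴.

T ≈ 238 K

At equilibrium, absorbed power = emitted power.
Absorbing cross-section = πr² = 3.398×10¹² m²; emitting surface = 4πr² = 1.359×10¹³ m² (ratio 4).
(1−a)S·A_cross = εσ·A_surf·T⁴  ⇒  T⁴ = (1−a)S/(4σ).
T⁴ = 0.640·1140/(4·5.67×10⁻⁸) = 3.217×10⁹ K⁴.
T = (3.217×10⁹)^(1/4).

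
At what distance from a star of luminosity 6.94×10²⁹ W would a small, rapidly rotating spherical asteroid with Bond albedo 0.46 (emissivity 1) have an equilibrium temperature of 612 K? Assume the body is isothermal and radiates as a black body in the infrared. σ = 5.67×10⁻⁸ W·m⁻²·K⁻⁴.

For an isothermal black-emitting sphere, (1−a)S·πr² = σ·4πr²·T⁴ ⇒ S = 4σT⁴/(1−a).
S = 4·5.67×10⁻⁸·(612)⁴/0.540 = 58920 W/m².
Flux falls as S = L/(4πd²), so d = √(L/(4πS)) = √(6.94×10²⁹/(4π·58920)).

d ≈ 9.68×10¹¹ m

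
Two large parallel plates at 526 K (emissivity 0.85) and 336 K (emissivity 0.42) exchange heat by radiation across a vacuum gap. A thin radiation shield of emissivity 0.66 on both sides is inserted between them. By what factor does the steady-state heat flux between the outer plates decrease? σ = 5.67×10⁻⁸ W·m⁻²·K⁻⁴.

factor ≈ 1.79

Without shield: q₀ = σΔ(T⁴)/(1/ε₁+1/ε₂−1) with denominator 2.557.
With shield the two gaps are in series; the resistances add: (1/ε₁+1/ε_s−1)+(1/ε_s+1/ε₂−1) = 1.692+2.896 = 4.588.
Heat-flux ratio q₀/q = 4.588/2.557.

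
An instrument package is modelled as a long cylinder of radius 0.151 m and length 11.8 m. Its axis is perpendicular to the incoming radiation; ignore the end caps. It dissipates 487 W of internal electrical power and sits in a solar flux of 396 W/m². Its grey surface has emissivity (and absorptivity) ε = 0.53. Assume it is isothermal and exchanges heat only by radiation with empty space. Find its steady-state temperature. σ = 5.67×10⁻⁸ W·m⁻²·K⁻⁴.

T ≈ 246 K

At steady state, absorbed solar power + internal power = radiated power.
Absorbed: α·S·A_cross = 0.53·396·3.564 = 747.9 W (cross-section 2rL).
Total input = 747.9 + 487 = 1235 W.
Radiated: εσ·A_surf·T⁴ with A_surf = 2πrL = 11.20 m².
T⁴ = 1235/(0.53·5.67×10⁻⁸·11.20) = 3.671×10⁹ K⁴.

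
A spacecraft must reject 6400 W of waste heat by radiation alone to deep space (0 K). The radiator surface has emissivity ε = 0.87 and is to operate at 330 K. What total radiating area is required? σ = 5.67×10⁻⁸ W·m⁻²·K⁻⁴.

P = εσA T⁴ ⇒ A = P/(εσT⁴).
T⁴ = 1.186×10¹⁰ K⁴.
A = 6400/(0.87 × 5.67×10⁻⁸ × 1.186×10¹⁰).

A ≈ 10.9 m²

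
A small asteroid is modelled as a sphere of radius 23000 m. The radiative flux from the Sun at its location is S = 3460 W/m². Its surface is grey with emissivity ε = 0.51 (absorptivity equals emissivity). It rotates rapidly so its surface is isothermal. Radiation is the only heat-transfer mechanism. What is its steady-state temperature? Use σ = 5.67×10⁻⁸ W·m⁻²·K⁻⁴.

At equilibrium, absorbed power = emitted power.
Absorbing cross-section = πr² = 1.662×10⁹ m²; emitting surface = 4πr² = 6.648×10⁹ m² (ratio 4).
εS·A_cross = εσ·A_surf·T⁴  ⇒  T⁴ = S/(4σ)   (ε cancels).
T⁴ = 3460/(4·5.67×10⁻⁸) = 1.526×10¹⁰ K⁴.
T = (1.526×10¹⁰)^(1/4).

T ≈ 351 K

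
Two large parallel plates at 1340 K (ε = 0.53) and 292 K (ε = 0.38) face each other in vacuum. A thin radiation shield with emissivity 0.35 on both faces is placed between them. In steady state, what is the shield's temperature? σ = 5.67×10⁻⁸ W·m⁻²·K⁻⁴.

In steady state the net flux on the hot side equals that on the cold side.
σ(T₁⁴−T_s⁴)/D₁ = σ(T_s⁴−T₂⁴)/D₂, with D₁ = 1/ε₁+1/ε_s−1 = 3.744, D₂ = 1/ε_s+1/ε₂−1 = 4.489.
Solve for T_s⁴: T_s⁴ = (D₂·T₁⁴ + D₁·T₂⁴)/(D₁+D₂) = 1.761×10¹² K⁴.

T_s ≈ 1150 K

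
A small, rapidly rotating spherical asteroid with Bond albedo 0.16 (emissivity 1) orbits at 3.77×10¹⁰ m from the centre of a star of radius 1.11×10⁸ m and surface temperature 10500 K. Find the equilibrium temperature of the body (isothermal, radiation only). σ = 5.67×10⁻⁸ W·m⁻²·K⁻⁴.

The star's surface emits σT_*⁴; at distance d the flux is S = σT_*⁴(R_*/d)².
S = 5.67×10⁻⁸·(10500)⁴·(1.11×10⁸/3.77×10¹⁰)² = 5975 W/m².
For an isothermal sphere T⁴ = (1−a)S/(4σ) = 2.213×10¹⁰ K⁴.

T ≈ 386 K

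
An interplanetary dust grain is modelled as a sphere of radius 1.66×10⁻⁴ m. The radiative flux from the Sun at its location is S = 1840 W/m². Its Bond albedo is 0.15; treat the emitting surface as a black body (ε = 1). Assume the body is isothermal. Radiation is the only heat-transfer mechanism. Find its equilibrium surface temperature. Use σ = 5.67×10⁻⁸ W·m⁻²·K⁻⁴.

At equilibrium, absorbed power = emitted power.
Absorbing cross-section = πr² = 8.657×10⁻⁸ m²; emitting surface = 4πr² = 3.463×10⁻⁷ m² (ratio 4).
(1−a)S·A_cross = εσ·A_surf·T⁴  ⇒  T⁴ = (1−a)S/(4σ).
T⁴ = 0.850·1840/(4·5.67×10⁻⁸) = 6.896×10⁹ K⁴.
T = (6.896×10⁹)^(1/4).

T ≈ 288 K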